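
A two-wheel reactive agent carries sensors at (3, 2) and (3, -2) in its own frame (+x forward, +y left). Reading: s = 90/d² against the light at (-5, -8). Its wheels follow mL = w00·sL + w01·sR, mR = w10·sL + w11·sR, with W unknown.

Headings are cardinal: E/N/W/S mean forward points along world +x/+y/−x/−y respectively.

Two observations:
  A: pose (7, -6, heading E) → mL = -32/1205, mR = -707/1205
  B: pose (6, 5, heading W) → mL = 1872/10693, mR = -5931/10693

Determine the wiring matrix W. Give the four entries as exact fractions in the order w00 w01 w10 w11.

1 -1 -1/2 -1

obs A: pose=(7,-6,E) → sL=90/241, sR=2/5, mL=-32/1205, mR=-707/1205
obs B: pose=(6,5,W) → sL=18/37, sR=90/289, mL=1872/10693, mR=-5931/10693
sensor matrix S = [[90/241, 2/5], [18/37, 90/289]]; det S = -1008864/12885065
solve [mL_A; mL_B] = S·[w00; w01] and [mR_A; mR_B] = S·[w10; w11]:
  w00 = 1, w01 = -1, w10 = -1/2, w11 = -1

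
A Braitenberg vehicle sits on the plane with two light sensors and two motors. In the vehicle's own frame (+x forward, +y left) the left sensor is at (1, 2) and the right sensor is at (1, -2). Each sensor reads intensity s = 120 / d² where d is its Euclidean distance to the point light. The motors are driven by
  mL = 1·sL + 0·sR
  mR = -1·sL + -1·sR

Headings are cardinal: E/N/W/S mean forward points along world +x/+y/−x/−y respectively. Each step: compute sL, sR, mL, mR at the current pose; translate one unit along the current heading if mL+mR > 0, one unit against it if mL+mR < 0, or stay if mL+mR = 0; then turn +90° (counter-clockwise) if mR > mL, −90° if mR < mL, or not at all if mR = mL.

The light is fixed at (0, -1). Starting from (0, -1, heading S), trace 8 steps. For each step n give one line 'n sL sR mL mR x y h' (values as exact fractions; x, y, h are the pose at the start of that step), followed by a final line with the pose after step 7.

n=0: pose=(0,-1,S); sL=24, sR=24; mL=24, mR=-48; mL+mR=-24 → advance -1; mR−mL=-72 → turn -1·90°
n=1: pose=(0,0,W); sL=60, sR=12; mL=60, mR=-72; mL+mR=-12 → advance -1; mR−mL=-132 → turn -1·90°
n=2: pose=(1,0,N); sL=24, sR=120/13; mL=24, mR=-432/13; mL+mR=-120/13 → advance -1; mR−mL=-744/13 → turn -1·90°
n=3: pose=(1,-1,E); sL=15, sR=15; mL=15, mR=-30; mL+mR=-15 → advance -1; mR−mL=-45 → turn -1·90°
n=4: pose=(0,-1,S); sL=24, sR=24; mL=24, mR=-48; mL+mR=-24 → advance -1; mR−mL=-72 → turn -1·90°
n=5: pose=(0,0,W); sL=60, sR=12; mL=60, mR=-72; mL+mR=-12 → advance -1; mR−mL=-132 → turn -1·90°
n=6: pose=(1,0,N); sL=24, sR=120/13; mL=24, mR=-432/13; mL+mR=-120/13 → advance -1; mR−mL=-744/13 → turn -1·90°
n=7: pose=(1,-1,E); sL=15, sR=15; mL=15, mR=-30; mL+mR=-15 → advance -1; mR−mL=-45 → turn -1·90°

0 24 24 24 -48 0 -1 S
1 60 12 60 -72 0 0 W
2 24 120/13 24 -432/13 1 0 N
3 15 15 15 -30 1 -1 E
4 24 24 24 -48 0 -1 S
5 60 12 60 -72 0 0 W
6 24 120/13 24 -432/13 1 0 N
7 15 15 15 -30 1 -1 E
final 0 -1 S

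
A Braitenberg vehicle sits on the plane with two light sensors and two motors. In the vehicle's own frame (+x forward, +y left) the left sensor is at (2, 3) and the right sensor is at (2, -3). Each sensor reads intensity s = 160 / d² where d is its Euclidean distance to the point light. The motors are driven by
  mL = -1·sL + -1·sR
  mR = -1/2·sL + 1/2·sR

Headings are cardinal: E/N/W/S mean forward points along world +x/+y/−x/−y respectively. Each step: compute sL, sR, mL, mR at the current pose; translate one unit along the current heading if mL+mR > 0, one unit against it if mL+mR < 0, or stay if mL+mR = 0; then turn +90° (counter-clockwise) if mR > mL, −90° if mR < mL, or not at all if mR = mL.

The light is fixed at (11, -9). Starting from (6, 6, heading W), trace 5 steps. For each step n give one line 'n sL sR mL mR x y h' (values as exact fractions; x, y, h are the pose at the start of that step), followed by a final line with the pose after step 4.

n=0: pose=(6,6,W); sL=160/193, sR=160/373; mL=-90560/71989, mR=-14400/71989; mL+mR=-104960/71989 → advance -1; mR−mL=76160/71989 → turn +1·90°
n=1: pose=(7,6,S); sL=16/17, sR=80/109; mL=-3104/1853, mR=-192/1853; mL+mR=-3296/1853 → advance -1; mR−mL=2912/1853 → turn +1·90°
n=2: pose=(7,7,E); sL=32/73, sR=160/173; mL=-17216/12629, mR=3072/12629; mL+mR=-14144/12629 → advance -1; mR−mL=20288/12629 → turn +1·90°
n=3: pose=(6,7,N); sL=40/97, sR=20/41; mL=-3580/3977, mR=150/3977; mL+mR=-3430/3977 → advance -1; mR−mL=3730/3977 → turn +1·90°
n=4: pose=(6,6,W); sL=160/193, sR=160/373; mL=-90560/71989, mR=-14400/71989; mL+mR=-104960/71989 → advance -1; mR−mL=76160/71989 → turn +1·90°

0 160/193 160/373 -90560/71989 -14400/71989 6 6 W
1 16/17 80/109 -3104/1853 -192/1853 7 6 S
2 32/73 160/173 -17216/12629 3072/12629 7 7 E
3 40/97 20/41 -3580/3977 150/3977 6 7 N
4 160/193 160/373 -90560/71989 -14400/71989 6 6 W
final 7 6 S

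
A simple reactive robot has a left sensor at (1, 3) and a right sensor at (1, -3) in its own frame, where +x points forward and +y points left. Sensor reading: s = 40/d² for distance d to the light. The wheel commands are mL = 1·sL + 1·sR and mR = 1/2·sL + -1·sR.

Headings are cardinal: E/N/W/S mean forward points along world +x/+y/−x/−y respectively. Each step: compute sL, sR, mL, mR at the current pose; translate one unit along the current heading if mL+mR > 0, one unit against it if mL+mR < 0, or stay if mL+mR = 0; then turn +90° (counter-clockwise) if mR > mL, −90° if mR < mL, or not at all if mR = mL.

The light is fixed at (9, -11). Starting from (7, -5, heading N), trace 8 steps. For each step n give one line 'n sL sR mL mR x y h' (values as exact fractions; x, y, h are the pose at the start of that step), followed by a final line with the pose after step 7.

n=0: pose=(7,-5,N); sL=20/37, sR=4/5; mL=248/185, mR=-98/185; mL+mR=30/37 → advance +1; mR−mL=-346/185 → turn -1·90°
n=1: pose=(7,-4,E); sL=40/101, sR=40/17; mL=4720/1717, mR=-3700/1717; mL+mR=60/101 → advance +1; mR−mL=-8420/1717 → turn -1·90°
n=2: pose=(8,-4,S); sL=1, sR=10/13; mL=23/13, mR=-7/26; mL+mR=3/2 → advance +1; mR−mL=-53/26 → turn -1·90°
n=3: pose=(8,-5,W); sL=40/13, sR=8/17; mL=784/221, mR=236/221; mL+mR=60/13 → advance +1; mR−mL=-548/221 → turn -1·90°
n=4: pose=(7,-5,N); sL=20/37, sR=4/5; mL=248/185, mR=-98/185; mL+mR=30/37 → advance +1; mR−mL=-346/185 → turn -1·90°
n=5: pose=(7,-4,E); sL=40/101, sR=40/17; mL=4720/1717, mR=-3700/1717; mL+mR=60/101 → advance +1; mR−mL=-8420/1717 → turn -1·90°
n=6: pose=(8,-4,S); sL=1, sR=10/13; mL=23/13, mR=-7/26; mL+mR=3/2 → advance +1; mR−mL=-53/26 → turn -1·90°
n=7: pose=(8,-5,W); sL=40/13, sR=8/17; mL=784/221, mR=236/221; mL+mR=60/13 → advance +1; mR−mL=-548/221 → turn -1·90°

0 20/37 4/5 248/185 -98/185 7 -5 N
1 40/101 40/17 4720/1717 -3700/1717 7 -4 E
2 1 10/13 23/13 -7/26 8 -4 S
3 40/13 8/17 784/221 236/221 8 -5 W
4 20/37 4/5 248/185 -98/185 7 -5 N
5 40/101 40/17 4720/1717 -3700/1717 7 -4 E
6 1 10/13 23/13 -7/26 8 -4 S
7 40/13 8/17 784/221 236/221 8 -5 W
final 7 -5 N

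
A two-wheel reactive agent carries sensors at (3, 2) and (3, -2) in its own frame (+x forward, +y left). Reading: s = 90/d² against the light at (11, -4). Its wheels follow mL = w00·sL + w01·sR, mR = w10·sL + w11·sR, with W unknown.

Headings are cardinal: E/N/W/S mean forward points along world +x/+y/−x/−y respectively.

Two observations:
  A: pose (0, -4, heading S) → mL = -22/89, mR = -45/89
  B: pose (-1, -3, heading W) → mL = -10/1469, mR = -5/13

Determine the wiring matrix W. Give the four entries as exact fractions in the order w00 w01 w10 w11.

obs A: pose=(0,-4,S) → sL=1, sR=45/89, mL=-22/89, mR=-45/89
obs B: pose=(-1,-3,W) → sL=45/113, sR=5/13, mL=-10/1469, mR=-5/13
sensor matrix S = [[1, 45/89], [45/113, 5/13]]; det S = 23960/130741
solve [mL_A; mL_B] = S·[w00; w01] and [mR_A; mR_B] = S·[w10; w11]:
  w00 = -1/2, w01 = 1/2, w10 = 0, w11 = -1

-1/2 1/2 0 -1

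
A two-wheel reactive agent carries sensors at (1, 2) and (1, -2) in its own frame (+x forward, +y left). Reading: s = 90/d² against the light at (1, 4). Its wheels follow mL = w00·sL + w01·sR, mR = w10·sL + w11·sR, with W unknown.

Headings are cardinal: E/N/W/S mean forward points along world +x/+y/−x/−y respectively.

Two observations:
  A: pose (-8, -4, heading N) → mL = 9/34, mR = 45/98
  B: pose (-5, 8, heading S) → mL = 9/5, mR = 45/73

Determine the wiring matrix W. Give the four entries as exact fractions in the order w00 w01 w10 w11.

1/2 0 0 1/2

obs A: pose=(-8,-4,N) → sL=9/17, sR=45/49, mL=9/34, mR=45/98
obs B: pose=(-5,8,S) → sL=18/5, sR=90/73, mL=9/5, mR=45/73
sensor matrix S = [[9/17, 45/49], [18/5, 90/73]]; det S = -161352/60809
solve [mL_A; mL_B] = S·[w00; w01] and [mR_A; mR_B] = S·[w10; w11]:
  w00 = 1/2, w01 = 0, w10 = 0, w11 = 1/2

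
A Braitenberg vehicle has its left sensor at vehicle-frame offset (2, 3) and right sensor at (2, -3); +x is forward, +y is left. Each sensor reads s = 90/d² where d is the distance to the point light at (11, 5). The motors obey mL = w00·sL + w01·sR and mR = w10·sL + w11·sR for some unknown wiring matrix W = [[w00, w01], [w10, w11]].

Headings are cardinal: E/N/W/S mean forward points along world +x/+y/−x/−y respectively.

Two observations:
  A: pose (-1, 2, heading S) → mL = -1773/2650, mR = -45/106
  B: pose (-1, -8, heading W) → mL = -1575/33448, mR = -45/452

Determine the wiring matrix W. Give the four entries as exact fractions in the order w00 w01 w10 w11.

-1 1/2 -1/2 0

obs A: pose=(-1,2,S) → sL=45/53, sR=9/25, mL=-1773/2650, mR=-45/106
obs B: pose=(-1,-8,W) → sL=45/226, sR=45/148, mL=-1575/33448, mR=-45/452
sensor matrix S = [[45/53, 9/25], [45/226, 45/148]]; det S = 826443/4431860
solve [mL_A; mL_B] = S·[w00; w01] and [mR_A; mR_B] = S·[w10; w11]:
  w00 = -1, w01 = 1/2, w10 = -1/2, w11 = 0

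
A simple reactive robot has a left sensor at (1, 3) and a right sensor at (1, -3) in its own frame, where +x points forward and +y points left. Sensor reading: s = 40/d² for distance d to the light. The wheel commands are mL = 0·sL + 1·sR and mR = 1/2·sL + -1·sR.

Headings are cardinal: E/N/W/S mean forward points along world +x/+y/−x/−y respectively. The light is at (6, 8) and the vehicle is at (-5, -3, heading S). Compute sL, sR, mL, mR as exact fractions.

left sensor world pos  = (-2, -4); dL² = 208
right sensor world pos = (-8, -4); dR² = 340
sL = 40/208 = 5/26
sR = 40/340 = 2/17
mL = 0·sL + 1·sR = 2/17
mR = 1/2·sL + -1·sR = -19/884

5/26 2/17 2/17 -19/884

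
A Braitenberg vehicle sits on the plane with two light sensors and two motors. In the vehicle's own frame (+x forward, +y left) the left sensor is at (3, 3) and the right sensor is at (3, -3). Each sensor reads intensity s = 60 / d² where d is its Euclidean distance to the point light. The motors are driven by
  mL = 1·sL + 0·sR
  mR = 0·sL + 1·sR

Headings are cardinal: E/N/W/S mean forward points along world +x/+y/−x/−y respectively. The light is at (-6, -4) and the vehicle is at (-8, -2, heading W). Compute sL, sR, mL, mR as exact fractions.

30/13 6/5 30/13 6/5

left sensor world pos  = (-11, -5); dL² = 26
right sensor world pos = (-11, 1); dR² = 50
sL = 60/26 = 30/13
sR = 60/50 = 6/5
mL = 1·sL + 0·sR = 30/13
mR = 0·sL + 1·sR = 6/5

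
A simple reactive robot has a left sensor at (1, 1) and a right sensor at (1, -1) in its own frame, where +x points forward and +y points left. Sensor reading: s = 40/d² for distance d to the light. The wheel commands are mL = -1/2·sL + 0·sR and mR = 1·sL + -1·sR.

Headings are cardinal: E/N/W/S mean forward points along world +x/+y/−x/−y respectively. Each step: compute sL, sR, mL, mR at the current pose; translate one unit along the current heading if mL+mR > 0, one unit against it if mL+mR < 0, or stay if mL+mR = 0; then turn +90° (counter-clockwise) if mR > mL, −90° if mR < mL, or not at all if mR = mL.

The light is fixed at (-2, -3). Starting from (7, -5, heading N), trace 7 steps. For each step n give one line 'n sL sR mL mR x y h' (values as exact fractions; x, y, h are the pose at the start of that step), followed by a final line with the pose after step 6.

n=0: pose=(7,-5,N); sL=8/13, sR=40/101; mL=-4/13, mR=288/1313; mL+mR=-116/1313 → advance -1; mR−mL=692/1313 → turn +1·90°
n=1: pose=(7,-6,W); sL=1/2, sR=10/17; mL=-1/4, mR=-3/34; mL+mR=-23/68 → advance -1; mR−mL=11/68 → turn +1·90°
n=2: pose=(8,-6,S); sL=40/137, sR=40/97; mL=-20/137, mR=-1600/13289; mL+mR=-3540/13289 → advance -1; mR−mL=340/13289 → turn +1·90°
n=3: pose=(8,-5,E); sL=20/61, sR=4/13; mL=-10/61, mR=16/793; mL+mR=-114/793 → advance -1; mR−mL=146/793 → turn +1·90°
n=4: pose=(7,-5,N); sL=8/13, sR=40/101; mL=-4/13, mR=288/1313; mL+mR=-116/1313 → advance -1; mR−mL=692/1313 → turn +1·90°
n=5: pose=(7,-6,W); sL=1/2, sR=10/17; mL=-1/4, mR=-3/34; mL+mR=-23/68 → advance -1; mR−mL=11/68 → turn +1·90°
n=6: pose=(8,-6,S); sL=40/137, sR=40/97; mL=-20/137, mR=-1600/13289; mL+mR=-3540/13289 → advance -1; mR−mL=340/13289 → turn +1·90°

0 8/13 40/101 -4/13 288/1313 7 -5 N
1 1/2 10/17 -1/4 -3/34 7 -6 W
2 40/137 40/97 -20/137 -1600/13289 8 -6 S
3 20/61 4/13 -10/61 16/793 8 -5 E
4 8/13 40/101 -4/13 288/1313 7 -5 N
5 1/2 10/17 -1/4 -3/34 7 -6 W
6 40/137 40/97 -20/137 -1600/13289 8 -6 S
final 8 -5 E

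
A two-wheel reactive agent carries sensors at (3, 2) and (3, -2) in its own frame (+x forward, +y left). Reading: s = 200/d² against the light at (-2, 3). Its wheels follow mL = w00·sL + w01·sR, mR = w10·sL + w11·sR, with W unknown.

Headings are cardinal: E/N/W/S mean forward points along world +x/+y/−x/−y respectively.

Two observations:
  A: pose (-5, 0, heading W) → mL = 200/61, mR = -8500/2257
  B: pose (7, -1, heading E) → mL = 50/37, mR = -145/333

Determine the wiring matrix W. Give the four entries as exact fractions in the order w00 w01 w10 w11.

1 0 1/2 -1

obs A: pose=(-5,0,W) → sL=200/61, sR=200/37, mL=200/61, mR=-8500/2257
obs B: pose=(7,-1,E) → sL=50/37, sR=10/9, mL=50/37, mR=-145/333
sensor matrix S = [[200/61, 200/37], [50/37, 10/9]]; det S = -2752000/751581
solve [mL_A; mL_B] = S·[w00; w01] and [mR_A; mR_B] = S·[w10; w11]:
  w00 = 1, w01 = 0, w10 = 1/2, w11 = -1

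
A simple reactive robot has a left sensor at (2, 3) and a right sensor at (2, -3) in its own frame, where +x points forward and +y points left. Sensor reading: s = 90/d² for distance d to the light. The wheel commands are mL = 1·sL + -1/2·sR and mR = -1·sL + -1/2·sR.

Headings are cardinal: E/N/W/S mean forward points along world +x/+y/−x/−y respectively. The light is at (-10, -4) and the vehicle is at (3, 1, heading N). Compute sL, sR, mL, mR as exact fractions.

90/149 18/61 4149/9089 -6831/9089

left sensor world pos  = (0, 3); dL² = 149
right sensor world pos = (6, 3); dR² = 305
sL = 90/149 = 90/149
sR = 90/305 = 18/61
mL = 1·sL + -1/2·sR = 4149/9089
mR = -1·sL + -1/2·sR = -6831/9089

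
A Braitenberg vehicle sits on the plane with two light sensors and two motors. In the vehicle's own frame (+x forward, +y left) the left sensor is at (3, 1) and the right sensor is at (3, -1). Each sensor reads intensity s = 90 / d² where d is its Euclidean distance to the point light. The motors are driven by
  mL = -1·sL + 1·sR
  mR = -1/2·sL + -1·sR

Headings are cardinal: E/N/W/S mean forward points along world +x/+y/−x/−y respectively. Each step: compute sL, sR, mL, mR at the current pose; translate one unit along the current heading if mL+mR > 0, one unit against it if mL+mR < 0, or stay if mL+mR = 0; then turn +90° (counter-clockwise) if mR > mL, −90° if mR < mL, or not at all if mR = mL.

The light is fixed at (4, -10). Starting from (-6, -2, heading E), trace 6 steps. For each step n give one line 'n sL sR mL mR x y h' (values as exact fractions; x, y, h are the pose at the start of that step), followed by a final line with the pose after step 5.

n=0: pose=(-6,-2,E); sL=9/13, sR=45/49; mL=144/637, mR=-1611/1274; mL+mR=-27/26 → advance -1; mR−mL=-1899/1274 → turn -1·90°
n=1: pose=(-7,-2,S); sL=18/25, sR=90/169; mL=-792/4225, mR=-3771/4225; mL+mR=-27/25 → advance -1; mR−mL=-2979/4225 → turn -1·90°
n=2: pose=(-7,-1,W); sL=9/26, sR=45/148; mL=-81/1924, mR=-459/962; mL+mR=-27/52 → advance -1; mR−mL=-837/1924 → turn -1·90°
n=3: pose=(-6,-1,N); sL=18/53, sR=2/5; mL=16/265, mR=-151/265; mL+mR=-27/53 → advance -1; mR−mL=-167/265 → turn -1·90°
n=4: pose=(-6,-2,E); sL=9/13, sR=45/49; mL=144/637, mR=-1611/1274; mL+mR=-27/26 → advance -1; mR−mL=-1899/1274 → turn -1·90°
n=5: pose=(-7,-2,S); sL=18/25, sR=90/169; mL=-792/4225, mR=-3771/4225; mL+mR=-27/25 → advance -1; mR−mL=-2979/4225 → turn -1·90°

0 9/13 45/49 144/637 -1611/1274 -6 -2 E
1 18/25 90/169 -792/4225 -3771/4225 -7 -2 S
2 9/26 45/148 -81/1924 -459/962 -7 -1 W
3 18/53 2/5 16/265 -151/265 -6 -1 N
4 9/13 45/49 144/637 -1611/1274 -6 -2 E
5 18/25 90/169 -792/4225 -3771/4225 -7 -2 S
final -7 -1 W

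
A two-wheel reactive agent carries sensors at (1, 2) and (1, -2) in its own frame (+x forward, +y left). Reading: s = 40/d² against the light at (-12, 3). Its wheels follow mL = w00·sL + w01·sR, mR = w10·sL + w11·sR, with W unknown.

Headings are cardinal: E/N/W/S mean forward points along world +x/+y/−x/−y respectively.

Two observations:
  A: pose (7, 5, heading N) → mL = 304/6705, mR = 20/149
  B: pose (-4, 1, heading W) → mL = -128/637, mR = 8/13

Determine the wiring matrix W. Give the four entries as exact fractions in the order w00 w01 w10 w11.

1 -1 1 0

obs A: pose=(7,5,N) → sL=20/149, sR=4/45, mL=304/6705, mR=20/149
obs B: pose=(-4,1,W) → sL=8/13, sR=40/49, mL=-128/637, mR=8/13
sensor matrix S = [[20/149, 4/45], [8/13, 40/49]]; det S = 234368/4271085
solve [mL_A; mL_B] = S·[w00; w01] and [mR_A; mR_B] = S·[w10; w11]:
  w00 = 1, w01 = -1, w10 = 1, w11 = 0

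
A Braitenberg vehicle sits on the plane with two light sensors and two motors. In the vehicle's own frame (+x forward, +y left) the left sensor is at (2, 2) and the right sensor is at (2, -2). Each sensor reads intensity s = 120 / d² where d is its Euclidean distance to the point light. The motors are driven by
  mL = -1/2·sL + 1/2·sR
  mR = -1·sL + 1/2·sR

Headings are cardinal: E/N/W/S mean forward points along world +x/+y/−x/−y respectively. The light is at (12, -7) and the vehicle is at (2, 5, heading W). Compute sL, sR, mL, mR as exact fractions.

30/61 6/17 -72/1037 -327/1037

left sensor world pos  = (0, 3); dL² = 244
right sensor world pos = (0, 7); dR² = 340
sL = 120/244 = 30/61
sR = 120/340 = 6/17
mL = -1/2·sL + 1/2·sR = -72/1037
mR = -1·sL + 1/2·sR = -327/1037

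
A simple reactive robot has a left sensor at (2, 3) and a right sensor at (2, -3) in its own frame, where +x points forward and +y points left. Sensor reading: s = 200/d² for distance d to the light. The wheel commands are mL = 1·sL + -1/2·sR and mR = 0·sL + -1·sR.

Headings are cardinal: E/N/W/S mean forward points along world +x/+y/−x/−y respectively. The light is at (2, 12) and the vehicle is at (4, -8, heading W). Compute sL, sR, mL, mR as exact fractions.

left sensor world pos  = (2, -11); dL² = 529
right sensor world pos = (2, -5); dR² = 289
sL = 200/529 = 200/529
sR = 200/289 = 200/289
mL = 1·sL + -1/2·sR = 4900/152881
mR = 0·sL + -1·sR = -200/289

200/529 200/289 4900/152881 -200/289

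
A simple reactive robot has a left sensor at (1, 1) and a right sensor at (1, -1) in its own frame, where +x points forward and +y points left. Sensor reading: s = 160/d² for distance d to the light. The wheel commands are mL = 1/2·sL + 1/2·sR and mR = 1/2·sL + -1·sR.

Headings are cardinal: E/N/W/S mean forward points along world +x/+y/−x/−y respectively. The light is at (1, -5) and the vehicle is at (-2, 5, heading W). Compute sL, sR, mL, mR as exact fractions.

160/97 160/137 18720/13289 -4560/13289

left sensor world pos  = (-3, 4); dL² = 97
right sensor world pos = (-3, 6); dR² = 137
sL = 160/97 = 160/97
sR = 160/137 = 160/137
mL = 1/2·sL + 1/2·sR = 18720/13289
mR = 1/2·sL + -1·sR = -4560/13289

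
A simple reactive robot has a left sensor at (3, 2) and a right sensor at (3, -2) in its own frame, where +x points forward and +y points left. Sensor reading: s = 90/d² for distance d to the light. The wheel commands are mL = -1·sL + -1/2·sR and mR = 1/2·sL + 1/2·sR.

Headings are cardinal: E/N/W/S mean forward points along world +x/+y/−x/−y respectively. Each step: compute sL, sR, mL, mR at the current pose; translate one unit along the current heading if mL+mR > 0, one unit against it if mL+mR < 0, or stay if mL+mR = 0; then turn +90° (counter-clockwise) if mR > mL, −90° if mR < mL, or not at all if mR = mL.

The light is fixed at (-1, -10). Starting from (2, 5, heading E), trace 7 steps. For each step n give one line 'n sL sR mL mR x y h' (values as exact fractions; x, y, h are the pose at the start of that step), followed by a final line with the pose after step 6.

n=0: pose=(2,5,E); sL=18/65, sR=18/41; mL=-1323/2665, mR=954/2665; mL+mR=-9/65 → advance -1; mR−mL=2277/2665 → turn +1·90°
n=1: pose=(1,5,N); sL=5/18, sR=9/34; mL=-251/612, mR=83/306; mL+mR=-5/36 → advance -1; mR−mL=139/204 → turn +1·90°
n=2: pose=(1,4,W); sL=18/29, sR=90/257; mL=-5931/7453, mR=3618/7453; mL+mR=-9/29 → advance -1; mR−mL=9549/7453 → turn +1·90°
n=3: pose=(2,4,S); sL=45/73, sR=45/61; mL=-8775/8906, mR=3015/4453; mL+mR=-45/146 → advance -1; mR−mL=14805/8906 → turn +1·90°
n=4: pose=(2,5,E); sL=18/65, sR=18/41; mL=-1323/2665, mR=954/2665; mL+mR=-9/65 → advance -1; mR−mL=2277/2665 → turn +1·90°
n=5: pose=(1,5,N); sL=5/18, sR=9/34; mL=-251/612, mR=83/306; mL+mR=-5/36 → advance -1; mR−mL=139/204 → turn +1·90°
n=6: pose=(1,4,W); sL=18/29, sR=90/257; mL=-5931/7453, mR=3618/7453; mL+mR=-9/29 → advance -1; mR−mL=9549/7453 → turn +1·90°

0 18/65 18/41 -1323/2665 954/2665 2 5 E
1 5/18 9/34 -251/612 83/306 1 5 N
2 18/29 90/257 -5931/7453 3618/7453 1 4 W
3 45/73 45/61 -8775/8906 3015/4453 2 4 S
4 18/65 18/41 -1323/2665 954/2665 2 5 E
5 5/18 9/34 -251/612 83/306 1 5 N
6 18/29 90/257 -5931/7453 3618/7453 1 4 W
final 2 4 S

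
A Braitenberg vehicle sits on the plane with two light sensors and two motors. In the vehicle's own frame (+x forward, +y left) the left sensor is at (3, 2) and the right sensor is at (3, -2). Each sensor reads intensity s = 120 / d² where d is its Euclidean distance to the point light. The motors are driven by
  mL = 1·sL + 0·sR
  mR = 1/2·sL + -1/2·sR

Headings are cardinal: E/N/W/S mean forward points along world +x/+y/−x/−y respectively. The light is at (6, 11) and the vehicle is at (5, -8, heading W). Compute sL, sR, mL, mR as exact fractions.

120/457 24/61 120/457 -1824/27877

left sensor world pos  = (2, -10); dL² = 457
right sensor world pos = (2, -6); dR² = 305
sL = 120/457 = 120/457
sR = 120/305 = 24/61
mL = 1·sL + 0·sR = 120/457
mR = 1/2·sL + -1/2·sR = -1824/27877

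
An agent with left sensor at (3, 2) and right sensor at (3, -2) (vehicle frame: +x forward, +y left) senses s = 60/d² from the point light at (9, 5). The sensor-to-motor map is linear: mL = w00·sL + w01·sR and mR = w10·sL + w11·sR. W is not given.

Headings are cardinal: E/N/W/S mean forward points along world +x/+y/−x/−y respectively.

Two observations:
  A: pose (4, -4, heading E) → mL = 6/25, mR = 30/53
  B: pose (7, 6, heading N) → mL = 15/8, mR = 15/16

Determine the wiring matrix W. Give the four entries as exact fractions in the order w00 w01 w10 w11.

obs A: pose=(4,-4,E) → sL=60/53, sR=12/25, mL=6/25, mR=30/53
obs B: pose=(7,6,N) → sL=15/8, sR=15/4, mL=15/8, mR=15/16
sensor matrix S = [[60/53, 12/25], [15/8, 15/4]]; det S = 1773/530
solve [mL_A; mL_B] = S·[w00; w01] and [mR_A; mR_B] = S·[w10; w11]:
  w00 = 0, w01 = 1/2, w10 = 1/2, w11 = 0

0 1/2 1/2 0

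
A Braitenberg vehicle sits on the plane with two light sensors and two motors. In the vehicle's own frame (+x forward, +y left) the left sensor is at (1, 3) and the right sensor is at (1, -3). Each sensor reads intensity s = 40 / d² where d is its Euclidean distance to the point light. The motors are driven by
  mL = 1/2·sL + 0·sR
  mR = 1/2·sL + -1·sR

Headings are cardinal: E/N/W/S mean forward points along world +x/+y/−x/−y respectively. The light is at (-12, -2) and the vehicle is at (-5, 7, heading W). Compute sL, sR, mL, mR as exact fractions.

5/9 2/9 5/18 1/18

left sensor world pos  = (-6, 4); dL² = 72
right sensor world pos = (-6, 10); dR² = 180
sL = 40/72 = 5/9
sR = 40/180 = 2/9
mL = 1/2·sL + 0·sR = 5/18
mR = 1/2·sL + -1·sR = 1/18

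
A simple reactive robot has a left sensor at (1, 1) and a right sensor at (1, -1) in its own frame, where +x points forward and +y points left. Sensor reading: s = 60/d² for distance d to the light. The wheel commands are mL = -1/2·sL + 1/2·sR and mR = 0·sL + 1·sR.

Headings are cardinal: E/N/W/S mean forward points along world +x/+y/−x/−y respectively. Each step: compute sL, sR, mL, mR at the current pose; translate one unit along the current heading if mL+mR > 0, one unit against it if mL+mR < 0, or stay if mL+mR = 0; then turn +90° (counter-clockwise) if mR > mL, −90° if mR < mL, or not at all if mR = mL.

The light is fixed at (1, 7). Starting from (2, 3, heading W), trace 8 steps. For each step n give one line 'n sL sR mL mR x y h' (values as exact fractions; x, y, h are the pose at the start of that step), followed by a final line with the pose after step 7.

n=0: pose=(2,3,W); sL=12/5, sR=20/3; mL=32/15, mR=20/3; mL+mR=44/5 → advance +1; mR−mL=68/15 → turn +1·90°
n=1: pose=(1,3,S); sL=30/13, sR=30/13; mL=0, mR=30/13; mL+mR=30/13 → advance +1; mR−mL=30/13 → turn +1·90°
n=2: pose=(1,2,E); sL=60/17, sR=60/37; mL=-600/629, mR=60/37; mL+mR=420/629 → advance +1; mR−mL=1620/629 → turn +1·90°
n=3: pose=(2,2,N); sL=15/4, sR=3; mL=-3/8, mR=3; mL+mR=21/8 → advance +1; mR−mL=27/8 → turn +1·90°
n=4: pose=(2,3,W); sL=12/5, sR=20/3; mL=32/15, mR=20/3; mL+mR=44/5 → advance +1; mR−mL=68/15 → turn +1·90°
n=5: pose=(1,3,S); sL=30/13, sR=30/13; mL=0, mR=30/13; mL+mR=30/13 → advance +1; mR−mL=30/13 → turn +1·90°
n=6: pose=(1,2,E); sL=60/17, sR=60/37; mL=-600/629, mR=60/37; mL+mR=420/629 → advance +1; mR−mL=1620/629 → turn +1·90°
n=7: pose=(2,2,N); sL=15/4, sR=3; mL=-3/8, mR=3; mL+mR=21/8 → advance +1; mR−mL=27/8 → turn +1·90°

0 12/5 20/3 32/15 20/3 2 3 W
1 30/13 30/13 0 30/13 1 3 S
2 60/17 60/37 -600/629 60/37 1 2 E
3 15/4 3 -3/8 3 2 2 N
4 12/5 20/3 32/15 20/3 2 3 W
5 30/13 30/13 0 30/13 1 3 S
6 60/17 60/37 -600/629 60/37 1 2 E
7 15/4 3 -3/8 3 2 2 N
final 2 3 W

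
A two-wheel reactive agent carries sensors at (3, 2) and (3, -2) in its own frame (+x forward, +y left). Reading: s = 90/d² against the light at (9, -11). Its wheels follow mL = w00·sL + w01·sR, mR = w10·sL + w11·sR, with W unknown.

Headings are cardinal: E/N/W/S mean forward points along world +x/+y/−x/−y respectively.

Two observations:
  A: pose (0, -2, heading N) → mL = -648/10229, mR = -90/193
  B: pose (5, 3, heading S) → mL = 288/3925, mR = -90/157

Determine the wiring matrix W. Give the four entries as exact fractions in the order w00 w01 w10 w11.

obs A: pose=(0,-2,N) → sL=18/53, sR=90/193, mL=-648/10229, mR=-90/193
obs B: pose=(5,3,S) → sL=18/25, sR=90/157, mL=288/3925, mR=-90/157
sensor matrix S = [[18/53, 90/193], [18/25, 90/157]]; det S = -1132704/8029765
solve [mL_A; mL_B] = S·[w00; w01] and [mR_A; mR_B] = S·[w10; w11]:
  w00 = 1/2, w01 = -1/2, w10 = 0, w11 = -1

1/2 -1/2 0 -1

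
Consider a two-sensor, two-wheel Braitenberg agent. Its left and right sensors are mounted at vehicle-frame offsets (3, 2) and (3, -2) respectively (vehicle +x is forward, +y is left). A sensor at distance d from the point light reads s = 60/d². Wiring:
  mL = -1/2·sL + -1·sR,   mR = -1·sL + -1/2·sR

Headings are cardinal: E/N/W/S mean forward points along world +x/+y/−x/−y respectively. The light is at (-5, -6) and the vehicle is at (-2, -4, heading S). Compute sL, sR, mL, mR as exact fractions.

left sensor world pos  = (0, -7); dL² = 26
right sensor world pos = (-4, -7); dR² = 2
sL = 60/26 = 30/13
sR = 60/2 = 30
mL = -1/2·sL + -1·sR = -405/13
mR = -1·sL + -1/2·sR = -225/13

30/13 30 -405/13 -225/13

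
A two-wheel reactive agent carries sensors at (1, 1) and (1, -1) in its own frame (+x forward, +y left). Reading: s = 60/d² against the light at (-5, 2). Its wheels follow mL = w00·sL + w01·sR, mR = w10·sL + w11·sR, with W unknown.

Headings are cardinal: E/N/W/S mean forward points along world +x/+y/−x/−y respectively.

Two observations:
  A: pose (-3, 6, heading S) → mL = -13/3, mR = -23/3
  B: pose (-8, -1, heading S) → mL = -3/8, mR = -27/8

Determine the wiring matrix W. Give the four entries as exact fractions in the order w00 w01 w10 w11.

obs A: pose=(-3,6,S) → sL=10/3, sR=6, mL=-13/3, mR=-23/3
obs B: pose=(-8,-1,S) → sL=3, sR=15/8, mL=-3/8, mR=-27/8
sensor matrix S = [[10/3, 6], [3, 15/8]]; det S = -47/4
solve [mL_A; mL_B] = S·[w00; w01] and [mR_A; mR_B] = S·[w10; w11]:
  w00 = 1/2, w01 = -1, w10 = -1/2, w11 = -1

1/2 -1 -1/2 -1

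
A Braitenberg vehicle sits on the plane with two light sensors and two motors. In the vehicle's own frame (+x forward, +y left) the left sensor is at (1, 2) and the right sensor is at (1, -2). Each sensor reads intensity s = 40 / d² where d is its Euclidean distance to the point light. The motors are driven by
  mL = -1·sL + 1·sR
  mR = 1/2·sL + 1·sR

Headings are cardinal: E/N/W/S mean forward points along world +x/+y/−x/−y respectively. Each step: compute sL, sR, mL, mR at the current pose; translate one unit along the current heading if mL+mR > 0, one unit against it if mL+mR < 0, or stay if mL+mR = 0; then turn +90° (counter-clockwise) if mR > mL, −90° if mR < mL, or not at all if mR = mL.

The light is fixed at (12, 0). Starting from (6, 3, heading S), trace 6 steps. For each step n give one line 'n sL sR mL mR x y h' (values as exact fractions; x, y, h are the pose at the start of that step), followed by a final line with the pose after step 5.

n=0: pose=(6,3,S); sL=2, sR=10/17; mL=-24/17, mR=27/17; mL+mR=3/17 → advance +1; mR−mL=3 → turn +1·90°
n=1: pose=(6,2,E); sL=40/41, sR=8/5; mL=128/205, mR=428/205; mL+mR=556/205 → advance +1; mR−mL=60/41 → turn +1·90°
n=2: pose=(7,2,N); sL=20/29, sR=20/9; mL=400/261, mR=670/261; mL+mR=1070/261 → advance +1; mR−mL=30/29 → turn +1·90°
n=3: pose=(7,3,W); sL=40/37, sR=40/61; mL=-960/2257, mR=2700/2257; mL+mR=1740/2257 → advance +1; mR−mL=60/37 → turn +1·90°
n=4: pose=(6,3,S); sL=2, sR=10/17; mL=-24/17, mR=27/17; mL+mR=3/17 → advance +1; mR−mL=3 → turn +1·90°
n=5: pose=(6,2,E); sL=40/41, sR=8/5; mL=128/205, mR=428/205; mL+mR=556/205 → advance +1; mR−mL=60/41 → turn +1·90°

0 2 10/17 -24/17 27/17 6 3 S
1 40/41 8/5 128/205 428/205 6 2 E
2 20/29 20/9 400/261 670/261 7 2 N
3 40/37 40/61 -960/2257 2700/2257 7 3 W
4 2 10/17 -24/17 27/17 6 3 S
5 40/41 8/5 128/205 428/205 6 2 E
final 7 2 N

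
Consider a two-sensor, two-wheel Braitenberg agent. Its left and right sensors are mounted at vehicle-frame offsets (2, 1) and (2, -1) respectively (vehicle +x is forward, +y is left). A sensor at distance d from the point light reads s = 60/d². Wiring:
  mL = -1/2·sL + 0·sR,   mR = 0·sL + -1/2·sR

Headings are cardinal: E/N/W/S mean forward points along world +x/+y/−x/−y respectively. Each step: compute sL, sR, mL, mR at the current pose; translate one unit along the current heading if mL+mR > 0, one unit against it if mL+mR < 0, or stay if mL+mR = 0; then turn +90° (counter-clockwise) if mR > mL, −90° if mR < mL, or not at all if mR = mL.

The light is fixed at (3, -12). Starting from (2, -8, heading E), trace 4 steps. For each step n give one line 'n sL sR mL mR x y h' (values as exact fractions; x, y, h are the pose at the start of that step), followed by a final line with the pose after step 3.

n=0: pose=(2,-8,E); sL=30/13, sR=6; mL=-15/13, mR=-3; mL+mR=-54/13 → advance -1; mR−mL=-24/13 → turn -1·90°
n=1: pose=(1,-8,S); sL=12, sR=60/13; mL=-6, mR=-30/13; mL+mR=-108/13 → advance -1; mR−mL=48/13 → turn +1·90°
n=2: pose=(1,-7,E); sL=5/3, sR=15/4; mL=-5/6, mR=-15/8; mL+mR=-65/24 → advance -1; mR−mL=-25/24 → turn -1·90°
n=3: pose=(0,-7,S); sL=60/13, sR=12/5; mL=-30/13, mR=-6/5; mL+mR=-228/65 → advance -1; mR−mL=72/65 → turn +1·90°

0 30/13 6 -15/13 -3 2 -8 E
1 12 60/13 -6 -30/13 1 -8 S
2 5/3 15/4 -5/6 -15/8 1 -7 E
3 60/13 12/5 -30/13 -6/5 0 -7 S
final 0 -6 E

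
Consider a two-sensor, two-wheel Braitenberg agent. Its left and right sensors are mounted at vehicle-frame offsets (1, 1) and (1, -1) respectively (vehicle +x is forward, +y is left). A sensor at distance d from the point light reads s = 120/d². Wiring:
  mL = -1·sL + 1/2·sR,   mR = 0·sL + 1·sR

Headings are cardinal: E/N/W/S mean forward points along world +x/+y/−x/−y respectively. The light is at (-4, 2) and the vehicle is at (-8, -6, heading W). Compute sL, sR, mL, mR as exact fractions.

60/53 60/37 -630/1961 60/37

left sensor world pos  = (-9, -7); dL² = 106
right sensor world pos = (-9, -5); dR² = 74
sL = 120/106 = 60/53
sR = 120/74 = 60/37
mL = -1·sL + 1/2·sR = -630/1961
mR = 0·sL + 1·sR = 60/37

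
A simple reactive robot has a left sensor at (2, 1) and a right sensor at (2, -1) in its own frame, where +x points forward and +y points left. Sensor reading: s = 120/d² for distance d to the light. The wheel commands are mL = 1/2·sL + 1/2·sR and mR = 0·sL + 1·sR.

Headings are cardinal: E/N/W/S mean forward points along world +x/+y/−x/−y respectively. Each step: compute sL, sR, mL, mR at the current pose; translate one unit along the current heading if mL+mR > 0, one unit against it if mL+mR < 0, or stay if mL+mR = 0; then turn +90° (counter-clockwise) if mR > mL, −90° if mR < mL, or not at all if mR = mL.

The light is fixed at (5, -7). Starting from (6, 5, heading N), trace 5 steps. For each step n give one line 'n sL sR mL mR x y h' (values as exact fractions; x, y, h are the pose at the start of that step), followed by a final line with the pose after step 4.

0 30/49 3/5 297/490 3/5 6 5 N
1 24/41 40/51 1432/2091 40/51 6 6 E
2 60/113 20/39 2300/4407 20/39 7 6 N
3 120/241 24/37 5112/8917 24/37 7 7 E
4 6/13 15/34 399/884 15/34 8 7 N
final 8 8 E

n=0: pose=(6,5,N); sL=30/49, sR=3/5; mL=297/490, mR=3/5; mL+mR=591/490 → advance +1; mR−mL=-3/490 → turn -1·90°
n=1: pose=(6,6,E); sL=24/41, sR=40/51; mL=1432/2091, mR=40/51; mL+mR=1024/697 → advance +1; mR−mL=208/2091 → turn +1·90°
n=2: pose=(7,6,N); sL=60/113, sR=20/39; mL=2300/4407, mR=20/39; mL+mR=1520/1469 → advance +1; mR−mL=-40/4407 → turn -1·90°
n=3: pose=(7,7,E); sL=120/241, sR=24/37; mL=5112/8917, mR=24/37; mL+mR=10896/8917 → advance +1; mR−mL=672/8917 → turn +1·90°
n=4: pose=(8,7,N); sL=6/13, sR=15/34; mL=399/884, mR=15/34; mL+mR=789/884 → advance +1; mR−mL=-9/884 → turn -1·90°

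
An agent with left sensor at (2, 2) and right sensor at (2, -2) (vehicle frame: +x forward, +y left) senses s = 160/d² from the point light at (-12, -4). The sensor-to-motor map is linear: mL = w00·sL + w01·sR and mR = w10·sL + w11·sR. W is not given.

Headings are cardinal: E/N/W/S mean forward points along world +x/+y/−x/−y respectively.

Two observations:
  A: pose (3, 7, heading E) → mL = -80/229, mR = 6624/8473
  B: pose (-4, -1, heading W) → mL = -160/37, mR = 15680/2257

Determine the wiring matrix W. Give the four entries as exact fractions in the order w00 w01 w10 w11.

-1 0 1 1

obs A: pose=(3,7,E) → sL=80/229, sR=16/37, mL=-80/229, mR=6624/8473
obs B: pose=(-4,-1,W) → sL=160/37, sR=160/61, mL=-160/37, mR=15680/2257
sensor matrix S = [[80/229, 16/37], [160/37, 160/61]]; det S = -18237440/19123561
solve [mL_A; mL_B] = S·[w00; w01] and [mR_A; mR_B] = S·[w10; w11]:
  w00 = -1, w01 = 0, w10 = 1, w11 = 1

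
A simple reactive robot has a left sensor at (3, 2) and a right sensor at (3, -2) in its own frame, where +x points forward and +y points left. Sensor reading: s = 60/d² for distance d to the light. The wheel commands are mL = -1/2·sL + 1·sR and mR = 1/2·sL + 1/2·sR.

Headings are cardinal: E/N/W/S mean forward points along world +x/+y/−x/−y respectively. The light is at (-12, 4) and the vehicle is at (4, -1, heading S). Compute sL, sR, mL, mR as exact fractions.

15/97 3/13 387/2522 243/1261

left sensor world pos  = (6, -4); dL² = 388
right sensor world pos = (2, -4); dR² = 260
sL = 60/388 = 15/97
sR = 60/260 = 3/13
mL = -1/2·sL + 1·sR = 387/2522
mR = 1/2·sL + 1/2·sR = 243/1261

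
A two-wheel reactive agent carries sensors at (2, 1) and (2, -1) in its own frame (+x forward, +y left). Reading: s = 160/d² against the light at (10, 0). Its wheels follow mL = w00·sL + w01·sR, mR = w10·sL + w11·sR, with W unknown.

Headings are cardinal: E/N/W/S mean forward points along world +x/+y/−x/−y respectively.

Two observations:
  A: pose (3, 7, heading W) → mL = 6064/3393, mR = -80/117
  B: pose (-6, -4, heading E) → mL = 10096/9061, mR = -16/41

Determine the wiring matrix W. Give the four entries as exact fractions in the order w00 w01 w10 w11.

obs A: pose=(3,7,W) → sL=160/117, sR=32/29, mL=6064/3393, mR=-80/117
obs B: pose=(-6,-4,E) → sL=32/41, sR=160/221, mL=10096/9061, mR=-16/41
sensor matrix S = [[160/117, 32/29], [32/41, 160/221]]; det S = 3960832/30743973
solve [mL_A; mL_B] = S·[w00; w01] and [mR_A; mR_B] = S·[w10; w11]:
  w00 = 1/2, w01 = 1, w10 = -1/2, w11 = 0

1/2 1 -1/2 0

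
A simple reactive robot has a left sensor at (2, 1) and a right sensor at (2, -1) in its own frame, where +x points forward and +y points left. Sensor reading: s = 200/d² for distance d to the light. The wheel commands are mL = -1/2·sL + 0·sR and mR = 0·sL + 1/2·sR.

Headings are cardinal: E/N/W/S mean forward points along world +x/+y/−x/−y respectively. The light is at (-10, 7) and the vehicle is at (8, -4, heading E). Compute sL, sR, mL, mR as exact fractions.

left sensor world pos  = (10, -3); dL² = 500
right sensor world pos = (10, -5); dR² = 544
sL = 200/500 = 2/5
sR = 200/544 = 25/68
mL = -1/2·sL + 0·sR = -1/5
mR = 0·sL + 1/2·sR = 25/136

2/5 25/68 -1/5 25/136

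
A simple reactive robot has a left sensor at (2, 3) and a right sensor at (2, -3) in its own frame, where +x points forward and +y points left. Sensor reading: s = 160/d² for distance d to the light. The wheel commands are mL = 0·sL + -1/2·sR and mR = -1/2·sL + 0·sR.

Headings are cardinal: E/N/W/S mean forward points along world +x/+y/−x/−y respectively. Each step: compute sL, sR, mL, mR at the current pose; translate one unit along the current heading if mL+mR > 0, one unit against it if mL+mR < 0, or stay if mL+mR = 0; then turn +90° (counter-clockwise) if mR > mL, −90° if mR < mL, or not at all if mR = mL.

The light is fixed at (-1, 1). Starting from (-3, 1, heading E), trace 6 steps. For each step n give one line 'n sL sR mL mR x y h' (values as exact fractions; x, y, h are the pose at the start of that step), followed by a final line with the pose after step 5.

n=0: pose=(-3,1,E); sL=160/9, sR=160/9; mL=-80/9, mR=-80/9; mL+mR=-160/9 → advance -1; mR−mL=0 → turn +0·90°
n=1: pose=(-4,1,E); sL=16, sR=16; mL=-8, mR=-8; mL+mR=-16 → advance -1; mR−mL=0 → turn +0·90°
n=2: pose=(-5,1,E); sL=160/13, sR=160/13; mL=-80/13, mR=-80/13; mL+mR=-160/13 → advance -1; mR−mL=0 → turn +0·90°
n=3: pose=(-6,1,E); sL=80/9, sR=80/9; mL=-40/9, mR=-40/9; mL+mR=-80/9 → advance -1; mR−mL=0 → turn +0·90°
n=4: pose=(-7,1,E); sL=32/5, sR=32/5; mL=-16/5, mR=-16/5; mL+mR=-32/5 → advance -1; mR−mL=0 → turn +0·90°
n=5: pose=(-8,1,E); sL=80/17, sR=80/17; mL=-40/17, mR=-40/17; mL+mR=-80/17 → advance -1; mR−mL=0 → turn +0·90°

0 160/9 160/9 -80/9 -80/9 -3 1 E
1 16 16 -8 -8 -4 1 E
2 160/13 160/13 -80/13 -80/13 -5 1 E
3 80/9 80/9 -40/9 -40/9 -6 1 E
4 32/5 32/5 -16/5 -16/5 -7 1 E
5 80/17 80/17 -40/17 -40/17 -8 1 E
final -9 1 E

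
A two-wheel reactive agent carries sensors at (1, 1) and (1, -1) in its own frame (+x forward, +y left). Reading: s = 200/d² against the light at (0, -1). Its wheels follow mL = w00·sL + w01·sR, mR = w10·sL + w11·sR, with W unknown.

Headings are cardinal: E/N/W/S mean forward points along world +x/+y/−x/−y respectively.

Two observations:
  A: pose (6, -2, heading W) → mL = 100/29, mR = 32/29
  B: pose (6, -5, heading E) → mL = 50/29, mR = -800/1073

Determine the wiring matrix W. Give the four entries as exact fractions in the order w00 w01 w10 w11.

1/2 0 -1 1

obs A: pose=(6,-2,W) → sL=200/29, sR=8, mL=100/29, mR=32/29
obs B: pose=(6,-5,E) → sL=100/29, sR=100/37, mL=50/29, mR=-800/1073
sensor matrix S = [[200/29, 8], [100/29, 100/37]]; det S = -9600/1073
solve [mL_A; mL_B] = S·[w00; w01] and [mR_A; mR_B] = S·[w10; w11]:
  w00 = 1/2, w01 = 0, w10 = -1, w11 = 1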